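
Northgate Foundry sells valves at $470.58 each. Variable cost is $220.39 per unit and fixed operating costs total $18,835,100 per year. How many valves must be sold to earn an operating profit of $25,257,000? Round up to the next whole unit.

Unit CM = price − variable cost = $470.58 − $220.39 = $250.19.
Units = (FC + target) / CM = ($18,835,100 + $25,257,000) / $250.19 = 176,234.46, so 176,235 valves.

176,235 valves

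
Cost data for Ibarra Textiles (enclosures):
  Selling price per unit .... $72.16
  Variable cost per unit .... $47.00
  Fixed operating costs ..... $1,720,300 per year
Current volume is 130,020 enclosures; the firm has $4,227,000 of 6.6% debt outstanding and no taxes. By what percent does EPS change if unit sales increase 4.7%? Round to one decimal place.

+12.1%

Total contribution margin = 130,020 × $25.16 = $3,271,303.20.
EBIT = $3,271,303.20 − $1,720,300 = $1,551,003.20.
After interest of $278,982.00, pre-tax earnings = $1,272,021.20.
Degree of combined leverage = contribution ÷ (EBIT − I) = $3,271,303.20 ÷ $1,272,021.20 = 2.5717.
EPS therefore changes by 2.5717 × (+4.7%) = +12.1%.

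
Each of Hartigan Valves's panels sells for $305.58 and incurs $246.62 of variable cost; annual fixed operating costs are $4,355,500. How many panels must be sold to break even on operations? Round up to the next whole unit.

Unit CM = price − variable cost = $305.58 − $246.62 = $58.96.
Break-even Q = $4,355,500 / $58.96 = 73,872.12 → 73,873 panels.

73,873 panels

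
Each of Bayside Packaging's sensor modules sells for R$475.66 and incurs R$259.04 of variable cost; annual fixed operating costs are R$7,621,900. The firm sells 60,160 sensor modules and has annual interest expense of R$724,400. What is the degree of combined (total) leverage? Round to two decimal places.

2.78

Total contribution margin = 60,160 × R$216.62 = R$13,031,859.20.
Operating income = contribution − fixed costs = R$13,031,859.20 − R$7,621,900 = R$5,409,959.20. Interest = R$724,400.00.
DOL = R$13,031,859.20 ÷ R$5,409,959.20 = 2.4089; DFL = R$5,409,959.20 ÷ R$4,685,559.20 = 1.1546.
DCL = DOL × DFL = 2.4089 × 1.1546 = 2.7813.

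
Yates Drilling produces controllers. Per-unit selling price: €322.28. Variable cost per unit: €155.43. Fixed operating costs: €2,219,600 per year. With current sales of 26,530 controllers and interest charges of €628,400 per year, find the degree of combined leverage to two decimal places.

2.80

Contribution at this volume is 26,530 × €166.85 = €4,426,530.50.
Operating income = contribution − fixed costs = €4,426,530.50 − €2,219,600 = €2,206,930.50. Interest = €628,400.00, so EBIT − I = €1,578,530.50.
Degree of total leverage = total CM / (EBIT − interest) = €4,426,530.50 / €1,578,530.50 = 2.8042.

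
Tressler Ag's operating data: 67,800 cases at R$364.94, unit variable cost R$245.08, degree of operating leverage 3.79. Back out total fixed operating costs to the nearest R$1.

R$5,982,311

At 67,800 units, contribution = 67,800 × R$119.86 = R$8,126,508.00.
Since DOL = CM ÷ EBIT, EBIT = R$8,126,508.00 ÷ 3.79 = R$2,144,197.36.
Fixed costs = CM − EBIT = R$8,126,508.00 − R$2,144,197.36 = R$5,982,311.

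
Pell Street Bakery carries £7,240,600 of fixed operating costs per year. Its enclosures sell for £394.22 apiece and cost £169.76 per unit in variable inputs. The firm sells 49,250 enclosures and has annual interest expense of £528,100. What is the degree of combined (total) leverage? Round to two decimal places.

Total contribution margin = 49,250 × £224.46 = £11,054,655.00.
Operating income = contribution − fixed costs = £11,054,655.00 − £7,240,600 = £3,814,055.00. Interest = £528,100.00, so EBIT − I = £3,285,955.00.
Degree of total leverage = total CM / (EBIT − interest) = £11,054,655.00 / £3,285,955.00 = 3.3642.

3.36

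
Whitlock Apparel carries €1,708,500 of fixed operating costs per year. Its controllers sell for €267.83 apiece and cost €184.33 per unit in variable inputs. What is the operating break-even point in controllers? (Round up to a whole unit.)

20,462 controllers

Each unit contributes €267.83 − €184.33 = €83.50.
Units to break even: €1,708,500 ÷ €83.50 = 20,461.08, rounded up to 20,462.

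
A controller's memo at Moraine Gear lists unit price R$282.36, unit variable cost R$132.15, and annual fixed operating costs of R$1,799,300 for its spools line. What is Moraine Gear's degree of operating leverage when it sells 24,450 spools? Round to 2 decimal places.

1.96

At 24,450 units, contribution = 24,450 × R$150.21 = R$3,672,634.50.
EBIT = R$3,672,634.50 − R$1,799,300 = R$1,873,334.50.
DOL = contribution ÷ EBIT = R$3,672,634.50 ÷ R$1,873,334.50 = 1.9605.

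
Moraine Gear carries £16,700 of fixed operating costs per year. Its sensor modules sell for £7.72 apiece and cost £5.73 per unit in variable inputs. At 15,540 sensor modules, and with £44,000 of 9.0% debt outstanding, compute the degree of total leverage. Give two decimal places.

3.01

Total contribution margin = 15,540 × £1.99 = £30,924.60.
Operating income = contribution − fixed costs = £30,924.60 − £16,700 = £14,224.60. Interest = £3,960.00.
DOL = £30,924.60 ÷ £14,224.60 = 2.1740; DFL = £14,224.60 ÷ £10,264.60 = 1.3858.
DCL = DOL × DFL = 2.1740 × 1.3858 = 3.0127.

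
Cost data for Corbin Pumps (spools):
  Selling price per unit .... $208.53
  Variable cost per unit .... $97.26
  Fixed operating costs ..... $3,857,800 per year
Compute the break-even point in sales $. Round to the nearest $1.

$7,229,865

Contribution margin per unit = $208.53 − $97.26 = $111.27, a CM ratio of $111.27 ÷ $208.53 = 0.5336.
Break-even revenue = fixed costs × price ÷ CM = $3,857,800 × $208.53 ÷ $111.27 = $7,229,865.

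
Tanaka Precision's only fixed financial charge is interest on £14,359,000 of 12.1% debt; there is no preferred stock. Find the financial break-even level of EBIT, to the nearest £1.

£1,737,439

Annual interest = 12.1% × £14,359,000 = £1,737,439.00.
Without preferred stock the financial break-even is simply EBIT = interest = £1,737,439.00.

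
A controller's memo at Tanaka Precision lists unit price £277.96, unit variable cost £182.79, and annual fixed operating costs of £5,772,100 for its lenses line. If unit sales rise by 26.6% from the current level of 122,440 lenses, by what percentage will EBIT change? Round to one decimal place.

Total contribution margin = 122,440 × £95.17 = £11,652,614.80.
EBIT = £11,652,614.80 − £5,772,100 = £5,880,514.80.
Degree of operating leverage = £11,652,614.80 / £5,880,514.80 = 1.9816.
So EBIT moves 1.9816 × (+26.6%) = +52.7%.

+52.7%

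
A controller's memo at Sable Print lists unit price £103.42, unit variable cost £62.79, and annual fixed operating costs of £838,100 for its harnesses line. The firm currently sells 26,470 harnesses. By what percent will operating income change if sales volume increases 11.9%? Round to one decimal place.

+53.9%

At 26,470 units, contribution = 26,470 × £40.63 = £1,075,476.10.
EBIT = £1,075,476.10 − £838,100 = £237,376.10.
Degree of operating leverage = £1,075,476.10 / £237,376.10 = 4.5307.
%ΔEBIT = DOL × %ΔSales = 4.5307 × +11.9% = +53.9%.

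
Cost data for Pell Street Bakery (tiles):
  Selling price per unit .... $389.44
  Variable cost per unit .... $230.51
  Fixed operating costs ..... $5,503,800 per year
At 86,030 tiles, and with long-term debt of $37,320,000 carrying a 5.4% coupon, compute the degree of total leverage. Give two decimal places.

2.22

Contribution at this volume is 86,030 × $158.93 = $13,672,747.90.
EBIT = $13,672,747.90 − $5,503,800 = $8,168,947.90. Interest = $2,015,280.00, so EBIT − I = $6,153,667.90.
Degree of total leverage = total CM / (EBIT − interest) = $13,672,747.90 / $6,153,667.90 = 2.2219.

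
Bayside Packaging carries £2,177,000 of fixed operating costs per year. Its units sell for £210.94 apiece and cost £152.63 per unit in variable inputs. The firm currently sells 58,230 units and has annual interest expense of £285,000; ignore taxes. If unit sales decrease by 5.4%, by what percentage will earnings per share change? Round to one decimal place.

Total contribution margin = 58,230 × £58.31 = £3,395,391.30.
Subtracting fixed costs: EBIT = £3,395,391.30 − £2,177,000 = £1,218,391.30.
After interest of £285,000.00, pre-tax earnings = £933,391.30.
Degree of combined leverage = contribution ÷ (EBIT − I) = £3,395,391.30 ÷ £933,391.30 = 3.6377.
%ΔEPS = DCL × %ΔSales = 3.6377 × -5.4% = -19.6%.

-19.6%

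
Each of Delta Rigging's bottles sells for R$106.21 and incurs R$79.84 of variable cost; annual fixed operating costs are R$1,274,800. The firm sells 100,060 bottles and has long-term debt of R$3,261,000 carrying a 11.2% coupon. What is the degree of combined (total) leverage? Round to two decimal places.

Total contribution margin = 100,060 × R$26.37 = R$2,638,582.20.
Subtracting fixed costs: EBIT = R$2,638,582.20 − R$1,274,800 = R$1,363,782.20. Interest = R$365,232.00, so EBIT − I = R$998,550.20.
Degree of total leverage = total CM / (EBIT − interest) = R$2,638,582.20 / R$998,550.20 = 2.6424.

2.64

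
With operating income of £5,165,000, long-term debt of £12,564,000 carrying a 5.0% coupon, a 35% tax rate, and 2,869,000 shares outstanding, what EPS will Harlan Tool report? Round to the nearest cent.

£1.03

Pre-tax income = £5,165,000 − £628,200.00 = £4,536,800.00.
After tax at 35%: net income = £4,536,800.00 × 0.65 = £2,948,920.00.
EPS = £2,948,920.00 ÷ 2,869,000 = £1.03.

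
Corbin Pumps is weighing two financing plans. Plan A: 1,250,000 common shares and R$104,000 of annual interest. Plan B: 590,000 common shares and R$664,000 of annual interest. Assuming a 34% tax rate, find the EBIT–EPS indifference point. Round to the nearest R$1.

Set EPS_A = EPS_B: (EBIT − R$104,000)(1 − 0.34) ÷ 1,250,000 = (EBIT − R$664,000)(1 − 0.34) ÷ 590,000.
The (1 − t) factor cancels: (EBIT − 104,000) × 590,000 = (EBIT − 664,000) × 1,250,000.
EBIT × (1,250,000 − 590,000) = 664,000 × 1,250,000 − 104,000 × 590,000 = 768,640,000,000, so EBIT = 768,640,000,000 ÷ 660,000 = 1,164,606.06.

R$1,164,606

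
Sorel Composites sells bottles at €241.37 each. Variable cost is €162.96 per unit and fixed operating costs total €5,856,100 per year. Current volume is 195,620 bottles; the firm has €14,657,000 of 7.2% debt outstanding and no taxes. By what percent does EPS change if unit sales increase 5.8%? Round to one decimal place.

Total contribution margin = 195,620 × €78.41 = €15,338,564.20.
Operating income = contribution − fixed costs = €15,338,564.20 − €5,856,100 = €9,482,464.20.
After interest of €1,055,304.00, pre-tax earnings = €8,427,160.20.
DCL = total CM / (EBIT − I) = €15,338,564.20 / €8,427,160.20 = 1.8201.
EPS therefore changes by 1.8201 × (+5.8%) = +10.6%.

+10.6%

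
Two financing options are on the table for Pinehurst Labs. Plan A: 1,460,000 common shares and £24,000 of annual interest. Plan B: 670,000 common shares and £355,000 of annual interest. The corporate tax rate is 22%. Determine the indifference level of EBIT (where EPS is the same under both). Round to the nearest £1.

£635,722

Set EPS_A = EPS_B: (EBIT − £24,000)(1 − 0.22) ÷ 1,460,000 = (EBIT − £355,000)(1 − 0.22) ÷ 670,000.
Cancelling (1 − t) and cross-multiplying: 670,000·(EBIT − 24,000) = 1,460,000·(EBIT − 355,000).
EBIT × (1,460,000 − 670,000) = 355,000 × 1,460,000 − 24,000 × 670,000 = 502,220,000,000, so EBIT = 502,220,000,000 ÷ 790,000 = 635,721.52.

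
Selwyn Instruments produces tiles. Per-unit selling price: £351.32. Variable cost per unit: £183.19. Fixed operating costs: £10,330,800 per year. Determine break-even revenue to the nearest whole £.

£21,586,966

Contribution margin per unit = £351.32 − £183.19 = £168.13, a CM ratio of £168.13 ÷ £351.32 = 0.4786.
Break-even sales = FC ÷ CM ratio = £10,330,800 × £351.32 / £168.13 = £21,586,966.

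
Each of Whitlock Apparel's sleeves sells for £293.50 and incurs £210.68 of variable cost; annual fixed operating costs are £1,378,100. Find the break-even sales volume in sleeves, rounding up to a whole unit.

16,640 sleeves

Contribution margin per unit = £293.50 − £210.68 = £82.82.
Break-even Q = £1,378,100 / £82.82 = 16,639.70 → 16,640 sleeves.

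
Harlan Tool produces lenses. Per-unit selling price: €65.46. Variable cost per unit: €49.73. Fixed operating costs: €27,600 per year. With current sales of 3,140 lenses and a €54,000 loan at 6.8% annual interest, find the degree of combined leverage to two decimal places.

At 3,140 units, contribution = 3,140 × €15.73 = €49,392.20.
EBIT = €49,392.20 − €27,600 = €21,792.20. Interest = €3,672.00.
DOL = €49,392.20 ÷ €21,792.20 = 2.2665; DFL = €21,792.20 ÷ €18,120.20 = 1.2026.
Combined leverage = 2.2665 × 1.2026 = 2.7257.

2.73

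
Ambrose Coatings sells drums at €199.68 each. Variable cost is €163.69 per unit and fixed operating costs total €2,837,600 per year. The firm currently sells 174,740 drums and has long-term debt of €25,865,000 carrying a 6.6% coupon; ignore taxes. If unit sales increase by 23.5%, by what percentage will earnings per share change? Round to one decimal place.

+84.7%

Total contribution margin = 174,740 × €35.99 = €6,288,892.60.
EBIT = €6,288,892.60 − €2,837,600 = €3,451,292.60.
Interest = €1,707,090.00, so EBIT − I = €1,744,202.60.
Degree of combined leverage = contribution ÷ (EBIT − I) = €6,288,892.60 ÷ €1,744,202.60 = 3.6056.
%ΔEPS = DCL × %ΔSales = 3.6056 × +23.5% = +84.7%.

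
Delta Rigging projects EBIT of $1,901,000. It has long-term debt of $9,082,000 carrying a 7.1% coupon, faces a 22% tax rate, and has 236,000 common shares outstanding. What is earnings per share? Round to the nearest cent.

Pre-tax income = $1,901,000 − $644,822.00 = $1,256,178.00.
After tax at 22%: net income = $1,256,178.00 × 0.78 = $979,818.84.
Per share: $979,818.84 / 236,000 shares = $4.15.

$4.15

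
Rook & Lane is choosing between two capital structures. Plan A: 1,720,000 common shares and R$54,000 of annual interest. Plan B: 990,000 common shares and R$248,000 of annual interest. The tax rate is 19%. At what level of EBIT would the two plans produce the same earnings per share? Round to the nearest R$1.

At indifference, (EBIT − 54,000)(1 − t)/1,720,000 = (EBIT − 248,000)(1 − t)/990,000.
Cancelling (1 − t) and cross-multiplying: 990,000·(EBIT − 54,000) = 1,720,000·(EBIT − 248,000).
EBIT × (1,720,000 − 990,000) = 248,000 × 1,720,000 − 54,000 × 990,000 = 373,100,000,000, so EBIT = 373,100,000,000 ÷ 730,000 = 511,095.89.

R$511,096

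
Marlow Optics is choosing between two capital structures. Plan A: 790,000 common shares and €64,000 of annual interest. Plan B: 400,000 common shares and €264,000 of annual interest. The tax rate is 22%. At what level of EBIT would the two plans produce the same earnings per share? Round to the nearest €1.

Set EPS_A = EPS_B: (EBIT − €64,000)(1 − 0.22) ÷ 790,000 = (EBIT − €264,000)(1 − 0.22) ÷ 400,000.
Cancelling (1 − t) and cross-multiplying: 400,000·(EBIT − 64,000) = 790,000·(EBIT − 264,000).
Solving, EBIT = (264,000·790,000 − 64,000·400,000) / (790,000 − 400,000) = 182,960,000,000 / 390,000 = 469,128.21.

€469,128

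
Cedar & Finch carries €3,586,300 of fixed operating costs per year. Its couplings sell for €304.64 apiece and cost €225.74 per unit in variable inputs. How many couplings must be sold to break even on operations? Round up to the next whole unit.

Each unit contributes €304.64 − €225.74 = €78.90.
Units to break even: €3,586,300 ÷ €78.90 = 45,453.74, rounded up to 45,454.

45,454 couplings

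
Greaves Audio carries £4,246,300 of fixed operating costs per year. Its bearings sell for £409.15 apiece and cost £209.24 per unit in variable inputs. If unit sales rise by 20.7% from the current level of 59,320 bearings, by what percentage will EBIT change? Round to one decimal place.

+32.2%

Contribution at this volume is 59,320 × £199.91 = £11,858,661.20.
Subtracting fixed costs: EBIT = £11,858,661.20 − £4,246,300 = £7,612,361.20.
So DOL = total CM / EBIT = £11,858,661.20 / £7,612,361.20 = 1.5578.
So EBIT moves 1.5578 × (+20.7%) = +32.2%.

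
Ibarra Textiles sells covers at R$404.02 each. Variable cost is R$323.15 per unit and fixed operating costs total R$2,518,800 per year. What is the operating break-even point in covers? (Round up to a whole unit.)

31,147 covers

Unit CM = price − variable cost = R$404.02 − R$323.15 = R$80.87.
Units to break even: R$2,518,800 ÷ R$80.87 = 31,146.28, rounded up to 31,147.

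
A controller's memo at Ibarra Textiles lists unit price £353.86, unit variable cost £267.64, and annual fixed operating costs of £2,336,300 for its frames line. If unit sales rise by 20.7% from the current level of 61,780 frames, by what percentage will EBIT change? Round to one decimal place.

Total contribution margin = 61,780 × £86.22 = £5,326,671.60.
Operating income = contribution − fixed costs = £5,326,671.60 − £2,336,300 = £2,990,371.60.
Degree of operating leverage = £5,326,671.60 / £2,990,371.60 = 1.7813.
%ΔEBIT = DOL × %ΔSales = 1.7813 × +20.7% = +36.9%.

+36.9%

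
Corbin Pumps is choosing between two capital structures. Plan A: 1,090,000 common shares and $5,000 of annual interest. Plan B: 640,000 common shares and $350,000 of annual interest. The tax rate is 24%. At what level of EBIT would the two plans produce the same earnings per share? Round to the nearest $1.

$840,667

At indifference, (EBIT − 5,000)(1 − t)/1,090,000 = (EBIT − 350,000)(1 − t)/640,000.
Cancelling (1 − t) and cross-multiplying: 640,000·(EBIT − 5,000) = 1,090,000·(EBIT − 350,000).
Solving, EBIT = (350,000·1,090,000 − 5,000·640,000) / (1,090,000 − 640,000) = 378,300,000,000 / 450,000 = 840,666.67.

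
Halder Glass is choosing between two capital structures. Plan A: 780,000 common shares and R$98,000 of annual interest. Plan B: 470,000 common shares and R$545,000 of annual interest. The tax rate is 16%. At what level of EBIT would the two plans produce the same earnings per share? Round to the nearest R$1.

R$1,222,710

At indifference, (EBIT − 98,000)(1 − t)/780,000 = (EBIT − 545,000)(1 − t)/470,000.
The (1 − t) factor cancels: (EBIT − 98,000) × 470,000 = (EBIT − 545,000) × 780,000.
EBIT × (780,000 − 470,000) = 545,000 × 780,000 − 98,000 × 470,000 = 379,040,000,000, so EBIT = 379,040,000,000 ÷ 310,000 = 1,222,709.68.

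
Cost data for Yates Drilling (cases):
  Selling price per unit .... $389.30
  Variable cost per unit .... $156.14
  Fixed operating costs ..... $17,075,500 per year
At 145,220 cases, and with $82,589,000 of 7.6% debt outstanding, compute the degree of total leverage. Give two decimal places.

At 145,220 units, contribution = 145,220 × $233.16 = $33,859,495.20.
Operating income = contribution − fixed costs = $33,859,495.20 − $17,075,500 = $16,783,995.20. Interest = $6,276,764.00, so EBIT − I = $10,507,231.20.
DCL = contribution ÷ (EBIT − I) = $33,859,495.20 ÷ $10,507,231.20 = 3.2225.

3.22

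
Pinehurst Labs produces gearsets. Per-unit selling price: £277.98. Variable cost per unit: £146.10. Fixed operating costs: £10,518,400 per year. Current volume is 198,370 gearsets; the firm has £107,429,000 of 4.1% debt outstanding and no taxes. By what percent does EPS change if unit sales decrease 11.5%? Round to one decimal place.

At 198,370 units, contribution = 198,370 × £131.88 = £26,161,035.60.
Subtracting fixed costs: EBIT = £26,161,035.60 − £10,518,400 = £15,642,635.60.
Interest = £4,404,589.00, so EBIT − I = £11,238,046.60.
Degree of combined leverage = contribution ÷ (EBIT − I) = £26,161,035.60 ÷ £11,238,046.60 = 2.3279.
%ΔEPS = DCL × %ΔSales = 2.3279 × -11.5% = -26.8%.

-26.8%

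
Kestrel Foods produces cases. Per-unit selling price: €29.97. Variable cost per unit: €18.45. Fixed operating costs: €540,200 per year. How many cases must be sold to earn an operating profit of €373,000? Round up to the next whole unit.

79,271 cases

Contribution margin per unit = €29.97 − €18.45 = €11.52.
Units = (FC + target) / CM = (€540,200 + €373,000) / €11.52 = 79,270.83, so 79,271 cases.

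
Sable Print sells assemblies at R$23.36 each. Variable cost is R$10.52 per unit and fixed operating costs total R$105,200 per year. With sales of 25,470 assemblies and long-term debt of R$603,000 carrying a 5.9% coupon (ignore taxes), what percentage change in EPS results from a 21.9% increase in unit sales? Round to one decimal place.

Total contribution margin = 25,470 × R$12.84 = R$327,034.80.
Subtracting fixed costs: EBIT = R$327,034.80 − R$105,200 = R$221,834.80.
After interest of R$35,577.00, pre-tax earnings = R$186,257.80.
Degree of combined leverage = contribution ÷ (EBIT − I) = R$327,034.80 ÷ R$186,257.80 = 1.7558.
EPS therefore changes by 1.7558 × (+21.9%) = +38.5%.

+38.5%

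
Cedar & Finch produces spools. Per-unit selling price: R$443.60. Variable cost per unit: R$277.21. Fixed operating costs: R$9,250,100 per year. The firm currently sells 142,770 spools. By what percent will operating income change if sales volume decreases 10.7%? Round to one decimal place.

Contribution at this volume is 142,770 × R$166.39 = R$23,755,500.30.
Operating income = contribution − fixed costs = R$23,755,500.30 − R$9,250,100 = R$14,505,400.30.
So DOL = total CM / EBIT = R$23,755,500.30 / R$14,505,400.30 = 1.6377.
%ΔEBIT = DOL × %ΔSales = 1.6377 × -10.7% = -17.5%.

-17.5%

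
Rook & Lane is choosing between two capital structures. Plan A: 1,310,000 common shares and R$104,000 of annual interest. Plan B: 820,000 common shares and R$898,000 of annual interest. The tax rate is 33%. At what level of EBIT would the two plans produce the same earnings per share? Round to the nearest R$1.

Set EPS_A = EPS_B: (EBIT − R$104,000)(1 − 0.33) ÷ 1,310,000 = (EBIT − R$898,000)(1 − 0.33) ÷ 820,000.
Cancelling (1 − t) and cross-multiplying: 820,000·(EBIT − 104,000) = 1,310,000·(EBIT − 898,000).
EBIT × (1,310,000 − 820,000) = 898,000 × 1,310,000 − 104,000 × 820,000 = 1,091,100,000,000, so EBIT = 1,091,100,000,000 ÷ 490,000 = 2,226,734.69.

R$2,226,735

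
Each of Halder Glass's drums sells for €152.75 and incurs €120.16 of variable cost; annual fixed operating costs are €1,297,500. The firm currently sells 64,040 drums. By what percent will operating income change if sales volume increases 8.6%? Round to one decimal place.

At 64,040 units, contribution = 64,040 × €32.59 = €2,087,063.60.
EBIT = €2,087,063.60 − €1,297,500 = €789,563.60.
So DOL = total CM / EBIT = €2,087,063.60 / €789,563.60 = 2.6433.
%ΔEBIT = DOL × %ΔSales = 2.6433 × +8.6% = +22.7%.

+22.7%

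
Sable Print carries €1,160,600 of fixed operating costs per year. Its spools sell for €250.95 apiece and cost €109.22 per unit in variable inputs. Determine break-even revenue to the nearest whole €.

€2,054,982

Contribution margin per unit = €250.95 − €109.22 = €141.73, a CM ratio of €141.73 ÷ €250.95 = 0.5648.
Break-even sales = FC ÷ CM ratio = €1,160,600 × €250.95 / €141.73 = €2,054,982.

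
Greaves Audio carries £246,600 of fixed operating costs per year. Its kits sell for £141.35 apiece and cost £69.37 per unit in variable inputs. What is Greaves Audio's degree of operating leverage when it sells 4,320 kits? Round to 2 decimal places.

4.83

Total contribution margin = 4,320 × £71.98 = £310,953.60.
Operating income = contribution − fixed costs = £310,953.60 − £246,600 = £64,353.60.
DOL = contribution ÷ EBIT = £310,953.60 ÷ £64,353.60 = 4.8320.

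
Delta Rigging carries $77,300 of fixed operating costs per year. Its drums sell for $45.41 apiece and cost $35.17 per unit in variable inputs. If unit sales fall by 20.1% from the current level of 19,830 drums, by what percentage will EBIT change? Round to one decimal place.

At 19,830 units, contribution = 19,830 × $10.24 = $203,059.20.
Subtracting fixed costs: EBIT = $203,059.20 − $77,300 = $125,759.20.
DOL = contribution ÷ EBIT = $203,059.20 ÷ $125,759.20 = 1.6147.
%ΔEBIT = DOL × %ΔSales = 1.6147 × -20.1% = -32.5%.

-32.5%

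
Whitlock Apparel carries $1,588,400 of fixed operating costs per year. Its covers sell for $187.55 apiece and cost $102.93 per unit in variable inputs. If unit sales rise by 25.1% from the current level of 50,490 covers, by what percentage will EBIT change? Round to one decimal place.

+40.0%

Total contribution margin = 50,490 × $84.62 = $4,272,463.80.
Operating income = contribution − fixed costs = $4,272,463.80 − $1,588,400 = $2,684,063.80.
Degree of operating leverage = $4,272,463.80 / $2,684,063.80 = 1.5918.
%ΔEBIT = DOL × %ΔSales = 1.5918 × +25.1% = +40.0%.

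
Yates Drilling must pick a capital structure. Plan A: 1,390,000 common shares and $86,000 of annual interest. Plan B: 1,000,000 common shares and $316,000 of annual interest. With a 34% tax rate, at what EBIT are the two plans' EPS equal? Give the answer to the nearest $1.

At indifference, (EBIT − 86,000)(1 − t)/1,390,000 = (EBIT − 316,000)(1 − t)/1,000,000.
Cancelling (1 − t) and cross-multiplying: 1,000,000·(EBIT − 86,000) = 1,390,000·(EBIT − 316,000).
EBIT × (1,390,000 − 1,000,000) = 316,000 × 1,390,000 − 86,000 × 1,000,000 = 353,240,000,000, so EBIT = 353,240,000,000 ÷ 390,000 = 905,743.59.

$905,744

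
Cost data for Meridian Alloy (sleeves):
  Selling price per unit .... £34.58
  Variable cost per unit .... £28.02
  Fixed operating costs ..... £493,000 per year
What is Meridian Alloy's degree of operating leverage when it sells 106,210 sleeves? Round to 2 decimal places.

Total contribution margin = 106,210 × £6.56 = £696,737.60.
EBIT = £696,737.60 − £493,000 = £203,737.60.
DOL = contribution ÷ EBIT = £696,737.60 ÷ £203,737.60 = 3.4198.

3.42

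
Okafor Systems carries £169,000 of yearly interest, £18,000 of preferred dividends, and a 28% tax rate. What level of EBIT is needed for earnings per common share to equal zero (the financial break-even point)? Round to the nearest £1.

Grossing the preferred dividend up to pre-tax terms: £18,000 / (1 − 0.28) = £25,000.00.
Financial break-even EBIT = interest + D_p ÷ (1 − t) = £169,000 + £25,000.00 = £194,000.00.

£194,000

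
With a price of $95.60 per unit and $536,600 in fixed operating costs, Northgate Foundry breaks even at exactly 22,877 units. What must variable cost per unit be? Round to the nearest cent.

At break-even, FC = Q × (P − VC), so P − VC = $536,600 ÷ 22,877 = $23.4559.
Hence VC = price − CM = $95.60 − $23.4559 = $72.14.

$72.14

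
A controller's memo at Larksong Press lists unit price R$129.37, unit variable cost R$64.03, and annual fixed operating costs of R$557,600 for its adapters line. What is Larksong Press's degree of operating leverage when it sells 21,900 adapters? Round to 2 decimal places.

Contribution at this volume is 21,900 × R$65.34 = R$1,430,946.00.
Subtracting fixed costs: EBIT = R$1,430,946.00 − R$557,600 = R$873,346.00.
DOL = contribution ÷ EBIT = R$1,430,946.00 ÷ R$873,346.00 = 1.6385.

1.64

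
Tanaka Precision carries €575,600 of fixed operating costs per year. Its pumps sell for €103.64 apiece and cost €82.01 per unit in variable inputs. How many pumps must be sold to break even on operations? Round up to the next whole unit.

Unit CM = price − variable cost = €103.64 − €82.01 = €21.63.
Units to break even: €575,600 ÷ €21.63 = 26,611.19, rounded up to 26,612.

26,612 pumps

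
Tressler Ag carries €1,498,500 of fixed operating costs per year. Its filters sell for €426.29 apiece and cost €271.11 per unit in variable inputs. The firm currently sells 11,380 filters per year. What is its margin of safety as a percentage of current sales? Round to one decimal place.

15.1%

Contribution margin per unit = €426.29 − €271.11 = €155.18. Break-even units = €1,498,500 ÷ €155.18 = 9,656.53; break-even revenue = 9,656.53 × €426.29 = €4,116,481.28.
Current sales = 11,380 × €426.29 = €4,851,180.20.
Margin of safety = (€4,851,180.20 − €4,116,481.28) ÷ €4,851,180.20 = 15.1%.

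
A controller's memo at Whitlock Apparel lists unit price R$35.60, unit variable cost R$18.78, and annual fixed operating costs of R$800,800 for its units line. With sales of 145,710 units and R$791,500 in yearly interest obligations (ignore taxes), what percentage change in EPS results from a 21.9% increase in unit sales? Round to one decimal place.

+62.5%

At 145,710 units, contribution = 145,710 × R$16.82 = R$2,450,842.20.
Subtracting fixed costs: EBIT = R$2,450,842.20 − R$800,800 = R$1,650,042.20.
After interest of R$791,500.00, pre-tax earnings = R$858,542.20.
Degree of combined leverage = contribution ÷ (EBIT − I) = R$2,450,842.20 ÷ R$858,542.20 = 2.8547.
EPS therefore changes by 2.8547 × (+21.9%) = +62.5%.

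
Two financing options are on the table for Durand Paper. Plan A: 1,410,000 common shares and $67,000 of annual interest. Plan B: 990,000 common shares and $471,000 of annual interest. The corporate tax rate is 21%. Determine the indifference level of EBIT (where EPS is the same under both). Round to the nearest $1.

$1,423,286

Set EPS_A = EPS_B: (EBIT − $67,000)(1 − 0.21) ÷ 1,410,000 = (EBIT − $471,000)(1 − 0.21) ÷ 990,000.
Cancelling (1 − t) and cross-multiplying: 990,000·(EBIT − 67,000) = 1,410,000·(EBIT − 471,000).
Solving, EBIT = (471,000·1,410,000 − 67,000·990,000) / (1,410,000 − 990,000) = 597,780,000,000 / 420,000 = 1,423,285.71.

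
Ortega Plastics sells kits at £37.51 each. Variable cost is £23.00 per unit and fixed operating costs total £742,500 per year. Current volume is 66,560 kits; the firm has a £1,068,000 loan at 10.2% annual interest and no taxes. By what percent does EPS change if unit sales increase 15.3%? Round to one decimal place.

+129.2%

Contribution at this volume is 66,560 × £14.51 = £965,785.60.
EBIT = £965,785.60 − £742,500 = £223,285.60.
Interest = £108,936.00, so EBIT − I = £114,349.60.
Degree of combined leverage = contribution ÷ (EBIT − I) = £965,785.60 ÷ £114,349.60 = 8.4459.
EPS therefore changes by 8.4459 × (+15.3%) = +129.2%.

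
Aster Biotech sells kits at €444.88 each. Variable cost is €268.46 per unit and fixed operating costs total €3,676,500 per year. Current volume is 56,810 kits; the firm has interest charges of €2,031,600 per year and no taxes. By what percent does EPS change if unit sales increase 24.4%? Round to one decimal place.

+56.7%

Contribution at this volume is 56,810 × €176.42 = €10,022,420.20.
Subtracting fixed costs: EBIT = €10,022,420.20 − €3,676,500 = €6,345,920.20.
After interest of €2,031,600.00, pre-tax earnings = €4,314,320.20.
Degree of combined leverage = contribution ÷ (EBIT − I) = €10,022,420.20 ÷ €4,314,320.20 = 2.3231.
EPS therefore changes by 2.3231 × (+24.4%) = +56.7%.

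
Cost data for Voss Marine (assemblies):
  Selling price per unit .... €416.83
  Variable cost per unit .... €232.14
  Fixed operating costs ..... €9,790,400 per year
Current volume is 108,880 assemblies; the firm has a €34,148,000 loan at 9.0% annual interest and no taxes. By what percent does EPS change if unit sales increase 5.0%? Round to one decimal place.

+13.9%

At 108,880 units, contribution = 108,880 × €184.69 = €20,109,047.20.
Subtracting fixed costs: EBIT = €20,109,047.20 − €9,790,400 = €10,318,647.20.
After interest of €3,073,320.00, pre-tax earnings = €7,245,327.20.
DCL = total CM / (EBIT − I) = €20,109,047.20 / €7,245,327.20 = 2.7755.
EPS therefore changes by 2.7755 × (+5.0%) = +13.9%.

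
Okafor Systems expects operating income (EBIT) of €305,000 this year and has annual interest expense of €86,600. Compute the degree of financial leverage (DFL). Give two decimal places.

1.40

Interest = €86,600.00.
Degree of financial leverage = EBIT / (EBIT − interest) = €305,000 / €218,400.00 = 1.3965.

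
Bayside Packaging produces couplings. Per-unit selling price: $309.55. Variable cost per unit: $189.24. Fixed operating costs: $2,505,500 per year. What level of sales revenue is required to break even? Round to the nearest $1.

$6,446,493

CM per unit = $309.55 − $189.24 = $120.31; CM ratio = $120.31 / $309.55 = 0.3887.
Break-even sales = FC ÷ CM ratio = $2,505,500 × $309.55 / $120.31 = $6,446,493.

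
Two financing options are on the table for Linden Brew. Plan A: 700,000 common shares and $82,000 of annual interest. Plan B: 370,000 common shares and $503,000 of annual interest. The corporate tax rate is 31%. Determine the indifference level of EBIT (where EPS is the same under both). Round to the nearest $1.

Set EPS_A = EPS_B: (EBIT − $82,000)(1 − 0.31) ÷ 700,000 = (EBIT − $503,000)(1 − 0.31) ÷ 370,000.
Cancelling (1 − t) and cross-multiplying: 370,000·(EBIT − 82,000) = 700,000·(EBIT − 503,000).
EBIT × (700,000 − 370,000) = 503,000 × 700,000 − 82,000 × 370,000 = 321,760,000,000, so EBIT = 321,760,000,000 ÷ 330,000 = 975,030.30.

$975,030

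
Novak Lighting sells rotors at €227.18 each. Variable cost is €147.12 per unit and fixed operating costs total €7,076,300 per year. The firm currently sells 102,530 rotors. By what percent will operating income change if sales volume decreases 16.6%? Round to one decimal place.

-120.3%

Contribution at this volume is 102,530 × €80.06 = €8,208,551.80.
Operating income = contribution − fixed costs = €8,208,551.80 − €7,076,300 = €1,132,251.80.
DOL = contribution ÷ EBIT = €8,208,551.80 ÷ €1,132,251.80 = 7.2498.
%ΔEBIT = DOL × %ΔSales = 7.2498 × -16.6% = -120.3%.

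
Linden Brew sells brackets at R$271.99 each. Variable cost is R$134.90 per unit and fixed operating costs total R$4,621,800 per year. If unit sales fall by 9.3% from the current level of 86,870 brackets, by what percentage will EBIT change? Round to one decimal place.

-15.2%

Total contribution margin = 86,870 × R$137.09 = R$11,909,008.30.
EBIT = R$11,909,008.30 − R$4,621,800 = R$7,287,208.30.
DOL = contribution ÷ EBIT = R$11,909,008.30 ÷ R$7,287,208.30 = 1.6342.
So EBIT moves 1.6342 × (-9.3%) = -15.2%.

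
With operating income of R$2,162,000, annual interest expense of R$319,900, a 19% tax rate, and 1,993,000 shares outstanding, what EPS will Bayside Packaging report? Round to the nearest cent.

Pre-tax income = R$2,162,000 − R$319,900.00 = R$1,842,100.00.
Net income = R$1,842,100.00 × (1 − 0.19) = R$1,492,101.00.
Per share: R$1,492,101.00 / 1,993,000 shares = R$0.75.

R$0.75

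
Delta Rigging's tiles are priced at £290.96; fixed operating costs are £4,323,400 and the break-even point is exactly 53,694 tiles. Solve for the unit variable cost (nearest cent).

£210.44

Contribution per unit must be FC / Q = £4,323,400 / 53,694 = £80.5192.
Hence VC = price − CM = £290.96 − £80.5192 = £210.44.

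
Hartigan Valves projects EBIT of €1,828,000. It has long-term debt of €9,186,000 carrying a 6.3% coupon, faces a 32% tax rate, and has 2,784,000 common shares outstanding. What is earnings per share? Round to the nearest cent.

€0.31

Pre-tax income = €1,828,000 − €578,718.00 = €1,249,282.00.
Net income = €1,249,282.00 × (1 − 0.32) = €849,511.76.
EPS = €849,511.76 ÷ 2,784,000 = €0.31.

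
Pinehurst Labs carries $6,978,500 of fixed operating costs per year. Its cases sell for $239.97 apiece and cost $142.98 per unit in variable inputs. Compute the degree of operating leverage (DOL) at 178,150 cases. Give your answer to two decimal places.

Total contribution margin = 178,150 × $96.99 = $17,278,768.50.
Subtracting fixed costs: EBIT = $17,278,768.50 − $6,978,500 = $10,300,268.50.
Degree of operating leverage = $17,278,768.50 / $10,300,268.50 = 1.6775.

1.68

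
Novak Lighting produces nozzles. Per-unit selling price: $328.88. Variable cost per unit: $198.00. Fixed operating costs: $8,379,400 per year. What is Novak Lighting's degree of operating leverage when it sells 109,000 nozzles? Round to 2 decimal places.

Total contribution margin = 109,000 × $130.88 = $14,265,920.00.
Operating income = contribution − fixed costs = $14,265,920.00 − $8,379,400 = $5,886,520.00.
So DOL = total CM / EBIT = $14,265,920.00 / $5,886,520.00 = 2.4235.

2.42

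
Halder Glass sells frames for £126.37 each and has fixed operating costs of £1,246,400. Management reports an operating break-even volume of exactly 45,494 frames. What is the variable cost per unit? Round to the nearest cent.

£98.97

At break-even, FC = Q × (P − VC), so P − VC = £1,246,400 ÷ 45,494 = £27.3970.
Hence VC = price − CM = £126.37 − £27.3970 = £98.97.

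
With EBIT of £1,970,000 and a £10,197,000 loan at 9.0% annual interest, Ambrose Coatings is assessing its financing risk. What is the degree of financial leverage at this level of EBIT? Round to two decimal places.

Annual interest charges come to £917,730.00.
DFL = EBIT ÷ (EBIT − I) = £1,970,000 ÷ (£1,970,000 − £917,730.00) = £1,970,000 ÷ £1,052,270.00 = 1.8721.

1.87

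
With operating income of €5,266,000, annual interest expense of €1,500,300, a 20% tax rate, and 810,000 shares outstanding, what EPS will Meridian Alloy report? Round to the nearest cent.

Interest = €1,500,300.00, so EBT = €5,266,000 − €1,500,300.00 = €3,765,700.00.
After tax at 20%: net income = €3,765,700.00 × 0.80 = €3,012,560.00.
EPS = €3,012,560.00 ÷ 810,000 = €3.72.

€3.72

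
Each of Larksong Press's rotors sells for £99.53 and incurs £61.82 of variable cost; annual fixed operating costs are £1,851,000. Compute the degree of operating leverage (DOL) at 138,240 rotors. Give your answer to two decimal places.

At 138,240 units, contribution = 138,240 × £37.71 = £5,213,030.40.
Operating income = contribution − fixed costs = £5,213,030.40 − £1,851,000 = £3,362,030.40.
DOL = contribution ÷ EBIT = £5,213,030.40 ÷ £3,362,030.40 = 1.5506.

1.55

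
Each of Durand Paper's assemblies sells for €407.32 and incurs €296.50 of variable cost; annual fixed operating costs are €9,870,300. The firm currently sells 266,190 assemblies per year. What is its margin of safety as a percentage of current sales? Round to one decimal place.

Each unit contributes €407.32 − €296.50 = €110.82. Break-even units = €9,870,300 ÷ €110.82 = 89,066.05; break-even revenue = 89,066.05 × €407.32 = €36,278,384.73.
Actual sales revenue = 266,190 × €407.32 = €108,424,510.80.
Margin of safety = (€108,424,510.80 − €36,278,384.73) ÷ €108,424,510.80 = 66.5%.

66.5%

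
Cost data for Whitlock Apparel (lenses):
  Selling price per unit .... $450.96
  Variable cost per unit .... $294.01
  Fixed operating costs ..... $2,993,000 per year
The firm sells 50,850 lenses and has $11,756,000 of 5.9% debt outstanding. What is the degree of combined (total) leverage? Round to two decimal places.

1.86

Total contribution margin = 50,850 × $156.95 = $7,980,907.50.
Subtracting fixed costs: EBIT = $7,980,907.50 − $2,993,000 = $4,987,907.50. Interest = $693,604.00, so EBIT − I = $4,294,303.50.
Degree of total leverage = total CM / (EBIT − interest) = $7,980,907.50 / $4,294,303.50 = 1.8585.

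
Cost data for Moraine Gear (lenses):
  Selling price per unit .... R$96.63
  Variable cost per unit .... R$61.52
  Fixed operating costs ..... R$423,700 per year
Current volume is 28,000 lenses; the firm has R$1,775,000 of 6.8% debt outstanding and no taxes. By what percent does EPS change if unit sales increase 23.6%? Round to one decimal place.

+52.9%

At 28,000 units, contribution = 28,000 × R$35.11 = R$983,080.00.
Operating income = contribution − fixed costs = R$983,080.00 − R$423,700 = R$559,380.00.
After interest of R$120,700.00, pre-tax earnings = R$438,680.00.
DCL = total CM / (EBIT − I) = R$983,080.00 / R$438,680.00 = 2.2410.
%ΔEPS = DCL × %ΔSales = 2.2410 × +23.6% = +52.9%.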